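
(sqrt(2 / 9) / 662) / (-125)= -sqrt(2) / 248250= -0.00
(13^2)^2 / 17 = 28561 / 17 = 1680.06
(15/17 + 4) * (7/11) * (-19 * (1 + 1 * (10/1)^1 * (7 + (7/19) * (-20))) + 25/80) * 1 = 477001/2992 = 159.43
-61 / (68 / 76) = -1159 / 17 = -68.18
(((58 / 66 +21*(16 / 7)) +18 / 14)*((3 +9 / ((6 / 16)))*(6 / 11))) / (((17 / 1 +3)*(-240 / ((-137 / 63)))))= 396889 / 1185800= 0.33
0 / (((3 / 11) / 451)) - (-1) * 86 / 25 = 86 / 25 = 3.44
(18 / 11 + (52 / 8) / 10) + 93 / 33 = 1123 / 220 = 5.10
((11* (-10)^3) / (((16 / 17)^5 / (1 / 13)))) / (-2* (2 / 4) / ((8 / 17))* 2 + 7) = -177482125 / 425984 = -416.64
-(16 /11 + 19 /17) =-481 /187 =-2.57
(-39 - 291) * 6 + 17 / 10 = -19783 / 10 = -1978.30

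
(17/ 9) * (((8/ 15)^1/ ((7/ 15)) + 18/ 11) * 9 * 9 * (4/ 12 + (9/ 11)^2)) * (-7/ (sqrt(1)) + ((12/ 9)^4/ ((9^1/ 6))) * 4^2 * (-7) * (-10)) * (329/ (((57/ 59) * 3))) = 2099480115309304/ 18435681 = 113881343.21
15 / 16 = 0.94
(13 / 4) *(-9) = -117 / 4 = -29.25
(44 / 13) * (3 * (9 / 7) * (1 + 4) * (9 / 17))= 53460 / 1547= 34.56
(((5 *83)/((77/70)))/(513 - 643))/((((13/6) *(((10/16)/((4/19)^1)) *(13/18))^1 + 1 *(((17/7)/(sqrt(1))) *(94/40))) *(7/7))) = -50198400/179073323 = -0.28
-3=-3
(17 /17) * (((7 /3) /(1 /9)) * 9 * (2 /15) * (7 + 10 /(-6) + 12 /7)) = 888 /5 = 177.60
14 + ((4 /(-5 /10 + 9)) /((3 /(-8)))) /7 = 4934 /357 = 13.82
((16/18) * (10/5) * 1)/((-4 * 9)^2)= 1/729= 0.00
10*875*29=253750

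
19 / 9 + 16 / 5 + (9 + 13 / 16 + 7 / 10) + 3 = 13553 / 720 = 18.82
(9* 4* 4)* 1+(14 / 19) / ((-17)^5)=3884728738 / 26977283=144.00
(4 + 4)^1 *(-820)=-6560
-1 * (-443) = 443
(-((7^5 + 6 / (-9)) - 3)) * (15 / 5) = -50410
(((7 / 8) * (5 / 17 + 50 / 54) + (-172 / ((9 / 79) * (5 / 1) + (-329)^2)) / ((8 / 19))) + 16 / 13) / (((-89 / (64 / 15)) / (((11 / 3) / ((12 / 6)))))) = -10302776170324 / 51088098625785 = -0.20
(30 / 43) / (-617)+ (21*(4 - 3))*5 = 2785725 / 26531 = 105.00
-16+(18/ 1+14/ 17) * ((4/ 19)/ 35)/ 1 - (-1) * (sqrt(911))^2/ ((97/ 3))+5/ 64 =173581257/ 14036288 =12.37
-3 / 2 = -1.50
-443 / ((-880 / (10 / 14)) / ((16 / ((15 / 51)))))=7531 / 385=19.56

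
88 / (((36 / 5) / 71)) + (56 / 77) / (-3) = 85886 / 99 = 867.54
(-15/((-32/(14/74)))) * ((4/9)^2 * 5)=0.09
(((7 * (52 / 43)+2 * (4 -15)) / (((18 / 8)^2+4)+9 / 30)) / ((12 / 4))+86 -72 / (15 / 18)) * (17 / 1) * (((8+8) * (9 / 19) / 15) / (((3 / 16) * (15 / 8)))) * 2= -3296239616 / 76491625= -43.09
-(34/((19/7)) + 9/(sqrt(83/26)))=-238/19 -9 *sqrt(2158)/83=-17.56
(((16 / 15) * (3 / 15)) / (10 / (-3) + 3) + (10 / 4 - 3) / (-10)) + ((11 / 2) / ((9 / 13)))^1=6619 / 900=7.35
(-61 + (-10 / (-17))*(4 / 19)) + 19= -13526 / 323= -41.88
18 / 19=0.95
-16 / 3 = -5.33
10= 10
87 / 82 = 1.06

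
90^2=8100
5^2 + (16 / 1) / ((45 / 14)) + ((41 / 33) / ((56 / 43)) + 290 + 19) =9422909 / 27720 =339.93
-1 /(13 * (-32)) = 0.00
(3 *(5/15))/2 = 1/2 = 0.50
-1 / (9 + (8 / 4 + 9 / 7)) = -7 / 86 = -0.08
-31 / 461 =-0.07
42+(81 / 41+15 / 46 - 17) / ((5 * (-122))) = 48347041 / 1150460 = 42.02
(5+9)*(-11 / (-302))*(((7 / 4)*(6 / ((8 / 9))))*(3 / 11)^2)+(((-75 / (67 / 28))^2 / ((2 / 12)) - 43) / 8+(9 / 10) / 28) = 3056065931137 / 4175488240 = 731.91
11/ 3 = 3.67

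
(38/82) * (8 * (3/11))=456/451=1.01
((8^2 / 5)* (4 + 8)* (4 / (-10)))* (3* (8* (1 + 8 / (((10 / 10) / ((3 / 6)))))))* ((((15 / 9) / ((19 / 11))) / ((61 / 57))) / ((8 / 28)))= -23266.62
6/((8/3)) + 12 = 57/4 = 14.25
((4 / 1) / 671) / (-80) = -1 / 13420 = -0.00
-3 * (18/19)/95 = -54/1805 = -0.03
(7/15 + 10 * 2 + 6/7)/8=2239/840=2.67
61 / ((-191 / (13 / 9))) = -793 / 1719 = -0.46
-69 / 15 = -23 / 5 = -4.60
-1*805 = -805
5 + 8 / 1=13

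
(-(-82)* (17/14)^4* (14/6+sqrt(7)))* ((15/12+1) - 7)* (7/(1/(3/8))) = -195188577* sqrt(7)/87808 - 65062859/12544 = -11068.02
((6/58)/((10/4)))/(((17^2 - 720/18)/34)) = 68/12035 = 0.01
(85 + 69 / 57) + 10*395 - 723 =62951 / 19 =3313.21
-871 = -871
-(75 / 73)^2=-5625 / 5329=-1.06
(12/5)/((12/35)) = 7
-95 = -95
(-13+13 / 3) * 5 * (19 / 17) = -2470 / 51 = -48.43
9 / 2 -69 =-129 / 2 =-64.50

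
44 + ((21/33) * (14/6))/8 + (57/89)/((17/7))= 17754481/399432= 44.45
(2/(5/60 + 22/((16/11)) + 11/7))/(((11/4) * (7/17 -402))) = -0.00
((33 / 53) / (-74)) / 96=-11 / 125504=-0.00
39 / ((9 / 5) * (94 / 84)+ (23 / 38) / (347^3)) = 83354936385 / 4305145097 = 19.36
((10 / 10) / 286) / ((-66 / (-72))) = 6 / 1573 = 0.00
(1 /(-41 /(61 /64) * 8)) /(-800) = 61 /16793600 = 0.00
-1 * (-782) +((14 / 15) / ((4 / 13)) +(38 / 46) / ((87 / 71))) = 5240669 / 6670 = 785.71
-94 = -94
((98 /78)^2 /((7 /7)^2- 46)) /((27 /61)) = -146461 /1848015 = -0.08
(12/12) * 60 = 60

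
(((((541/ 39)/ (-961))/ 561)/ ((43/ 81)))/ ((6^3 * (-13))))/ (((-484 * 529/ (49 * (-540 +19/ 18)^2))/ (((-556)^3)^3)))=98966795651015602393406151884453888/ 20312691390079803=4872165571291475667.14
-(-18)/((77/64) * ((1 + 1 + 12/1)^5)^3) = 0.00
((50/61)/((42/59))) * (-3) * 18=-26550/427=-62.18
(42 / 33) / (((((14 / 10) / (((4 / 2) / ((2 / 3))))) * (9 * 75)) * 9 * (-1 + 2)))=2 / 4455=0.00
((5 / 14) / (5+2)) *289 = 1445 / 98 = 14.74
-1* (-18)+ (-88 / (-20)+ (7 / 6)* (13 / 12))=8519 / 360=23.66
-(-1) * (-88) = -88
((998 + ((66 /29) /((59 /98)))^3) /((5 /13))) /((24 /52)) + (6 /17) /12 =3027903852097295 /510916819962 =5926.41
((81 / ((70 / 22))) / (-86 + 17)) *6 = -1782 / 805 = -2.21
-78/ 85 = -0.92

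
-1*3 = -3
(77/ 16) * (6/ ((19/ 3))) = 693/ 152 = 4.56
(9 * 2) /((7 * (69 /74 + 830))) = 0.00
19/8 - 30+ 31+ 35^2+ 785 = 16107/8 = 2013.38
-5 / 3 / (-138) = 5 / 414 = 0.01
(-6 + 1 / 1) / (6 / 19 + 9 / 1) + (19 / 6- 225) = -78719 / 354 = -222.37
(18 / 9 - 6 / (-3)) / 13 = 4 / 13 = 0.31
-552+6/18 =-1655/3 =-551.67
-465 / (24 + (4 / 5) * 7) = -15.71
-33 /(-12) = 11 /4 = 2.75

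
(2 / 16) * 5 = 5 / 8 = 0.62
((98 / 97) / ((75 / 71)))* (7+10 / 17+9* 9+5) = 11070178 / 123675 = 89.51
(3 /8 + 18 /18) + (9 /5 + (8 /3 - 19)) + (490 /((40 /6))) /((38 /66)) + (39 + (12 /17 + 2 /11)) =65824553 /426360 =154.39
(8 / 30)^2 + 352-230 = 27466 / 225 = 122.07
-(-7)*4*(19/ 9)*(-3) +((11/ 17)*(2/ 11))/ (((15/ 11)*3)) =-135638/ 765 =-177.30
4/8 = 1/2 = 0.50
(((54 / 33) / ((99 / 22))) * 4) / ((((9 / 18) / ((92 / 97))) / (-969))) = -2852736 / 1067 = -2673.60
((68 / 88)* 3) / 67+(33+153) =274215 / 1474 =186.03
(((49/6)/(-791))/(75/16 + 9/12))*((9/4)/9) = -14/29493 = -0.00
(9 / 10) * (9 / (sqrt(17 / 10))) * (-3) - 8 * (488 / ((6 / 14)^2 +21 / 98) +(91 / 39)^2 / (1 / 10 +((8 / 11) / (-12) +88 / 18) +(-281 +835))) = -211704756368 / 21580221 - 243 * sqrt(170) / 170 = -9828.77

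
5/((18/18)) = 5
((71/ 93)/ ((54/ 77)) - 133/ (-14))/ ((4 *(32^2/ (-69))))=-152881/ 857088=-0.18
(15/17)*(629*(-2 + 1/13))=-13875/13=-1067.31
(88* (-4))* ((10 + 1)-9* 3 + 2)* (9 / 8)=5544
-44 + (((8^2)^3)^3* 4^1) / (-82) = -36028797018965772 / 41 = -878751146804043.22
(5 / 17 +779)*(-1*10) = -132480 / 17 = -7792.94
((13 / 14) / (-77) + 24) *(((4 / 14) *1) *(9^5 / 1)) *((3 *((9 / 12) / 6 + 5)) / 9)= 691369.29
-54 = -54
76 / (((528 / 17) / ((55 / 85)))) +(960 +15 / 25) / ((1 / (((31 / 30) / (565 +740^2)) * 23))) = 267227453 / 164449500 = 1.62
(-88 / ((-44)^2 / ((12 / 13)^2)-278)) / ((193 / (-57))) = 45144 / 3463771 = 0.01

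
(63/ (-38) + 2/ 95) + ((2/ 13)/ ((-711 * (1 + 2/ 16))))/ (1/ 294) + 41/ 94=-155656289/ 123809985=-1.26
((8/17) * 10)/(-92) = -20/391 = -0.05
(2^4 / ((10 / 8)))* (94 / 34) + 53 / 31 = 97753 / 2635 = 37.10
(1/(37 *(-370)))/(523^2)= -1/3744612010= -0.00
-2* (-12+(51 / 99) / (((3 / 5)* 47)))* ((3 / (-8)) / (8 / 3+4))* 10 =-55751 / 4136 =-13.48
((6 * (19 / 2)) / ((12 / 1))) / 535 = 0.01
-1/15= -0.07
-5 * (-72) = 360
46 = 46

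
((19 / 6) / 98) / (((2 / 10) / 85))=8075 / 588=13.73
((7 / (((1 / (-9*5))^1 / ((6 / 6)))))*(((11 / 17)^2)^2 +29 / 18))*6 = -281992935 / 83521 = -3376.31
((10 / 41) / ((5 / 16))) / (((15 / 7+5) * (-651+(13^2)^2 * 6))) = 112 / 174982875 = 0.00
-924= -924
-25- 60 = -85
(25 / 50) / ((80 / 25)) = 5 / 32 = 0.16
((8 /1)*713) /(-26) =-2852 /13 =-219.38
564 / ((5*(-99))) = -188 / 165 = -1.14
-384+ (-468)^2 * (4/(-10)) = -87993.60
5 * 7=35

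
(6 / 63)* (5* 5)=50 / 21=2.38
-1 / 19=-0.05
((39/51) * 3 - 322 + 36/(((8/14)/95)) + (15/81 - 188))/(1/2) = 5028326/459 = 10954.96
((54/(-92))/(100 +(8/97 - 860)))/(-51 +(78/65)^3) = -109125/6961213856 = -0.00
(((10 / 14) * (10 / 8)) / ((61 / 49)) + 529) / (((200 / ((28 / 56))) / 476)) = 15380869 / 24400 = 630.36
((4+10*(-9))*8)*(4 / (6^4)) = -172 / 81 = -2.12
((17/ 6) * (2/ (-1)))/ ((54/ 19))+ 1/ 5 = -1453/ 810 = -1.79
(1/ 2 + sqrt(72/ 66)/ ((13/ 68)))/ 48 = 1/ 96 + 17 * sqrt(33)/ 858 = 0.12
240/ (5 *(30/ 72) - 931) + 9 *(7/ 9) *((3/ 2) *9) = 2101023/ 22294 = 94.24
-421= -421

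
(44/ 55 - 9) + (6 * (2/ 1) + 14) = 89/ 5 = 17.80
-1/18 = -0.06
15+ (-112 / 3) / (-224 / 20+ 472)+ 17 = 13789 / 432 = 31.92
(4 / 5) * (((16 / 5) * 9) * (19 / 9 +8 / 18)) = 1472 / 25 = 58.88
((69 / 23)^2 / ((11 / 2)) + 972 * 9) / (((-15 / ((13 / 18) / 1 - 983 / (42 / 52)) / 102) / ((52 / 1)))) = 3763154380.45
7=7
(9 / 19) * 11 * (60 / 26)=2970 / 247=12.02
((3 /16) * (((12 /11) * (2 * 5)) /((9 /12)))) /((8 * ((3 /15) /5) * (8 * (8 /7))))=2625 /2816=0.93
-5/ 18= -0.28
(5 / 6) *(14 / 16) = 35 / 48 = 0.73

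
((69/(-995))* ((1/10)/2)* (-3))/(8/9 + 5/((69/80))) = 42849/27541600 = 0.00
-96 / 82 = -48 / 41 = -1.17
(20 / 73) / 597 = 20 / 43581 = 0.00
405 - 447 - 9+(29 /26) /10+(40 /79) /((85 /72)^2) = -299920417 /5936060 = -50.53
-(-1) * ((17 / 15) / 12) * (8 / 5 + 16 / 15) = 34 / 135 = 0.25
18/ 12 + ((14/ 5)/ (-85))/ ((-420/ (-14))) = 19111/ 12750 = 1.50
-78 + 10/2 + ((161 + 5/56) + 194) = 15797/56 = 282.09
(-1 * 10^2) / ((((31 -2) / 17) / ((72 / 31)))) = -122400 / 899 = -136.15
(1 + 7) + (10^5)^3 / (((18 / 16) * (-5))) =-1599999999999928 / 9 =-177777777777769.78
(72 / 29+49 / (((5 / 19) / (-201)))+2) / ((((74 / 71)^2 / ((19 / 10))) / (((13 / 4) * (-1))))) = 6756244625923 / 31760800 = 212722.75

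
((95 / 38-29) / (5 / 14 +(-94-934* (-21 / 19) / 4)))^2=49688401 / 1913187600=0.03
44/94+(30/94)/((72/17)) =613/1128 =0.54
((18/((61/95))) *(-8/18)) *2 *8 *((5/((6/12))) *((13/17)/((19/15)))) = -1248000/1037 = -1203.47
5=5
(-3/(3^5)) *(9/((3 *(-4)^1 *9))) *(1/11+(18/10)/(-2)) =-89/106920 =-0.00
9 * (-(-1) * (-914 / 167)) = -8226 / 167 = -49.26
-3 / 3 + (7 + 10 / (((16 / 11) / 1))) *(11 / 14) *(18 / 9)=1165 / 56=20.80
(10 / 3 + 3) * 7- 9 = 106 / 3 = 35.33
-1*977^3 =-932574833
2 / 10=1 / 5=0.20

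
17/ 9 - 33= -280/ 9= -31.11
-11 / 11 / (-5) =1 / 5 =0.20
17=17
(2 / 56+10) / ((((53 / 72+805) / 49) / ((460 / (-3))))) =-5428920 / 58013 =-93.58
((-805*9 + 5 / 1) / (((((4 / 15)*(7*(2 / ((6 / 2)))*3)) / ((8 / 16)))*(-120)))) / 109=905 / 12208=0.07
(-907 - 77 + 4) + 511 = -469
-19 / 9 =-2.11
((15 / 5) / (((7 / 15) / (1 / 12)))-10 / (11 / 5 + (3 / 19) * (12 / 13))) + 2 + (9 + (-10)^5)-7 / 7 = -8111091185 / 81116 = -99993.73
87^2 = 7569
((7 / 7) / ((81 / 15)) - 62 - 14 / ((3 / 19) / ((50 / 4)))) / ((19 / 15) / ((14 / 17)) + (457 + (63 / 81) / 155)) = -68558980 / 26866041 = -2.55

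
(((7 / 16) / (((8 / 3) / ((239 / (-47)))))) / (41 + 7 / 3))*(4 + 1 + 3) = -15057 / 97760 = -0.15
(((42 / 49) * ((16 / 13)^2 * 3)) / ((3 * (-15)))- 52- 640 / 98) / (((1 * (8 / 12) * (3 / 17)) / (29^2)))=-17349724034 / 41405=-419024.85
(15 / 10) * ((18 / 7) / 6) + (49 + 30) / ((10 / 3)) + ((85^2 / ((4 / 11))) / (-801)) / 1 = -51817 / 112140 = -0.46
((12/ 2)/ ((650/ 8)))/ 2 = 12/ 325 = 0.04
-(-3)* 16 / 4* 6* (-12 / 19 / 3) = -288 / 19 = -15.16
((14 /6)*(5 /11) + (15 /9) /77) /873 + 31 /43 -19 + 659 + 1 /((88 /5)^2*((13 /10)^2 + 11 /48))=80429273396863 /125528764284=640.72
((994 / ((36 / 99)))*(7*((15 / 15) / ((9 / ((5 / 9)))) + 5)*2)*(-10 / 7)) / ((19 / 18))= -44829400 / 171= -262160.23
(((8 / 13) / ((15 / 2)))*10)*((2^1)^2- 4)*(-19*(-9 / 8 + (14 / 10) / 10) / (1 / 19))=0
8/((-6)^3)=-1/27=-0.04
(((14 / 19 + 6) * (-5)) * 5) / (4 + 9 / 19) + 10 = -470 / 17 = -27.65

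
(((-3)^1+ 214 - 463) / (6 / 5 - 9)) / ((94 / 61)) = 12810 / 611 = 20.97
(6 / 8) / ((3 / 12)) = 3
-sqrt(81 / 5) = -9*sqrt(5) / 5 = -4.02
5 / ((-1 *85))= -1 / 17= -0.06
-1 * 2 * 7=-14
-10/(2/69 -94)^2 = -23805/21021128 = -0.00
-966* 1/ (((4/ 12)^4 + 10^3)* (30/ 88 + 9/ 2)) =-1147608/ 5751071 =-0.20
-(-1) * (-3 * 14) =-42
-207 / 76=-2.72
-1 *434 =-434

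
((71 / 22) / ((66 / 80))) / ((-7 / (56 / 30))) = -1136 / 1089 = -1.04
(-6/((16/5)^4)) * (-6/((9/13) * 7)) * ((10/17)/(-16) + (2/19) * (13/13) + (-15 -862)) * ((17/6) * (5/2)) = -13150840625/29884416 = -440.06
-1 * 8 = -8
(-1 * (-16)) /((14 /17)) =136 /7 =19.43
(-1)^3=-1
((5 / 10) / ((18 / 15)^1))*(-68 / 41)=-85 / 123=-0.69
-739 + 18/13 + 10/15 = -736.95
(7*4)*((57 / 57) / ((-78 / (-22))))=308 / 39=7.90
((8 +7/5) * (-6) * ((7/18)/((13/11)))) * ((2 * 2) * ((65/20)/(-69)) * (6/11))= 1.91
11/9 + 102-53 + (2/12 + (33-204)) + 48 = -1307/18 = -72.61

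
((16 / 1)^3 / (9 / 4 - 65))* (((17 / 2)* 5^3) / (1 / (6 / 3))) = -34816000 / 251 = -138709.16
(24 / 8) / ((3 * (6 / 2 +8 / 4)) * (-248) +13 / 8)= -24 / 29747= -0.00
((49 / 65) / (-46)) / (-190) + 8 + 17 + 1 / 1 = 14770649 / 568100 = 26.00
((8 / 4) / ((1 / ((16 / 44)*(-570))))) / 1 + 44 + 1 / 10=-40749 / 110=-370.45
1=1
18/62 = 9/31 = 0.29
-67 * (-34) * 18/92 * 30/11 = 307530/253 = 1215.53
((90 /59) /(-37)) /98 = -45 /106967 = -0.00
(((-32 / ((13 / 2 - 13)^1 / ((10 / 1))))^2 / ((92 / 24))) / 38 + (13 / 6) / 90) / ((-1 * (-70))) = 664512089 / 2791643400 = 0.24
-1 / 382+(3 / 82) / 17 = -62 / 133127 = -0.00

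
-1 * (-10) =10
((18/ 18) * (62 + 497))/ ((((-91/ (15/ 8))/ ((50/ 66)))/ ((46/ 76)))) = -123625/ 23408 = -5.28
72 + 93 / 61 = 4485 / 61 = 73.52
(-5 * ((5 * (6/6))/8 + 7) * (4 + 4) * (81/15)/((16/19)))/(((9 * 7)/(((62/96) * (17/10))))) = -610793/17920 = -34.08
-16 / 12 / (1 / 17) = -68 / 3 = -22.67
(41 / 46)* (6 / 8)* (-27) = -3321 / 184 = -18.05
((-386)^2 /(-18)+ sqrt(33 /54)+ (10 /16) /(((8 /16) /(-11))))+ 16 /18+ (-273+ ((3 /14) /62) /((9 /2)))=-7433045 /868+ sqrt(22) /6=-8562.63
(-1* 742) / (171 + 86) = -742 / 257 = -2.89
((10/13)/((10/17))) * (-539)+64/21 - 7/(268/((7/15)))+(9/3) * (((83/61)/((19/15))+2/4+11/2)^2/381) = -43773787363992293/62407680038340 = -701.42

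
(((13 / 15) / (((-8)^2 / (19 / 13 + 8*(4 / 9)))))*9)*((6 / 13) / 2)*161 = 22.72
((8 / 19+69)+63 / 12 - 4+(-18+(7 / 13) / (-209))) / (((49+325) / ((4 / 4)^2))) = 572401 / 4064632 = 0.14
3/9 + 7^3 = 343.33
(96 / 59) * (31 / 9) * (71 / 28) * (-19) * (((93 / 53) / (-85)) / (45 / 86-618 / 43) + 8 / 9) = -4794757110448 / 19943396235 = -240.42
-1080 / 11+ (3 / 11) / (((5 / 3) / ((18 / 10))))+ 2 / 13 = -349397 / 3575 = -97.73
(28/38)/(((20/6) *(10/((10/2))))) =21/190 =0.11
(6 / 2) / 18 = 1 / 6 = 0.17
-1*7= -7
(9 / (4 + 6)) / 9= 1 / 10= 0.10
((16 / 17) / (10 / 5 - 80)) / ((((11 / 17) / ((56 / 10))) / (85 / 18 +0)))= -1904 / 3861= -0.49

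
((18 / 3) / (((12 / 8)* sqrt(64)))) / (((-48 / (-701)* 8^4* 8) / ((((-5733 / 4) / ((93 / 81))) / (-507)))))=927423 / 1690304512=0.00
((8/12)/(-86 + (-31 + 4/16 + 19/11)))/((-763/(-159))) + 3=11579965/3861543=3.00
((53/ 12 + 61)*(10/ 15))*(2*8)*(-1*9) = -6280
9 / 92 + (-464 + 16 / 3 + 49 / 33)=-462569 / 1012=-457.08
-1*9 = -9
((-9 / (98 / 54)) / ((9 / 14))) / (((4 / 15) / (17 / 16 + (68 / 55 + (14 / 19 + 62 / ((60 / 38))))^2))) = -344068886223 / 6988960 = -49230.34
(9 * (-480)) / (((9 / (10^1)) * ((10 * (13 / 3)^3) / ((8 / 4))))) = -25920 / 2197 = -11.80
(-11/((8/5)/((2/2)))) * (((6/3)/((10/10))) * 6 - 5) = -385/8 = -48.12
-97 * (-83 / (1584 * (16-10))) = 8051 / 9504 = 0.85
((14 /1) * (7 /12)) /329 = 7 /282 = 0.02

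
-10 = -10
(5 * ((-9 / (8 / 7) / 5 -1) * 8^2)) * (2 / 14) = -824 / 7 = -117.71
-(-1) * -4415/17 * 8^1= -35320/17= -2077.65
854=854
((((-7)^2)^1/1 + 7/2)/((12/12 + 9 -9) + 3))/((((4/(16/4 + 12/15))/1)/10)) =315/2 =157.50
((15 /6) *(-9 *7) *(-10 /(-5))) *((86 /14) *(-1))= 1935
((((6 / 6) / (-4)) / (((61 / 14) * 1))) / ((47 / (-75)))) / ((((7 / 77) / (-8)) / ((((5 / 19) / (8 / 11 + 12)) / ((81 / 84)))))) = -84700 / 490257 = -0.17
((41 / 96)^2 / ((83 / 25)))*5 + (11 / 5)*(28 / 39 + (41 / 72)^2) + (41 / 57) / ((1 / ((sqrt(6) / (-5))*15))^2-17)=19687830220043 / 7796494218240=2.53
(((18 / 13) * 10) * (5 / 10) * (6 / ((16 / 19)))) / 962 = 2565 / 50024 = 0.05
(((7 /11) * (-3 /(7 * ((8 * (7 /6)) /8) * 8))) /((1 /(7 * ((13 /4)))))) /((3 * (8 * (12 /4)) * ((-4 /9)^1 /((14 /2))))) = 819 /5632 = 0.15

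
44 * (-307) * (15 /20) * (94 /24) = -158719 /4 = -39679.75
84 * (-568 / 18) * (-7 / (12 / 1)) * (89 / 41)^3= 9810348604 / 620289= 15815.77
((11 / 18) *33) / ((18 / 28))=847 / 27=31.37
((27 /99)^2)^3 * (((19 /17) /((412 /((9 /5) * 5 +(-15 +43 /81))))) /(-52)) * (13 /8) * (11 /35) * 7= 75753 /180480192640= 0.00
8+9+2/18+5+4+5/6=485/18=26.94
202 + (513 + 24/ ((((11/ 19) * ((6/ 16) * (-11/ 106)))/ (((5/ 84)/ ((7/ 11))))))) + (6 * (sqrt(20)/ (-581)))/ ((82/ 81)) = 995035/ 1617-486 * sqrt(5)/ 23821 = 615.31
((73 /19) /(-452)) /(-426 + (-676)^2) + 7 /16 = 3430744829 /7841702800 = 0.44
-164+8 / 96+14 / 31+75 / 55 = -663319 / 4092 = -162.10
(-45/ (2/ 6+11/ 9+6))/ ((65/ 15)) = -1.37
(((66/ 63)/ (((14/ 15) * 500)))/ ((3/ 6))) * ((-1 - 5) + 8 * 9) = 363/ 1225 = 0.30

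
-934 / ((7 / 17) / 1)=-15878 / 7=-2268.29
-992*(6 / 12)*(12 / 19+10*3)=-288672 / 19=-15193.26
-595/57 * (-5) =2975/57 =52.19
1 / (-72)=-1 / 72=-0.01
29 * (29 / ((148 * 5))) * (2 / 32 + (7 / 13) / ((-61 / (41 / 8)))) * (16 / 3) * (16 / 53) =245572 / 7775365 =0.03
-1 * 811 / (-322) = 811 / 322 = 2.52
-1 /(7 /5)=-5 /7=-0.71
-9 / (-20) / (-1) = -9 / 20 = -0.45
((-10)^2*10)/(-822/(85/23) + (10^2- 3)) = -85000/10661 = -7.97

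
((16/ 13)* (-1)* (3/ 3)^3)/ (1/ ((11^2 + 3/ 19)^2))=-18066.75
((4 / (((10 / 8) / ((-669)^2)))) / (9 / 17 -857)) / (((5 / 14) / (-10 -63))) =555423201 / 1625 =341798.89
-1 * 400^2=-160000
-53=-53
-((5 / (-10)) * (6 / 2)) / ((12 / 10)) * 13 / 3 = 65 / 12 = 5.42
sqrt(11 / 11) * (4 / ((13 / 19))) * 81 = 6156 / 13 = 473.54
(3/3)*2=2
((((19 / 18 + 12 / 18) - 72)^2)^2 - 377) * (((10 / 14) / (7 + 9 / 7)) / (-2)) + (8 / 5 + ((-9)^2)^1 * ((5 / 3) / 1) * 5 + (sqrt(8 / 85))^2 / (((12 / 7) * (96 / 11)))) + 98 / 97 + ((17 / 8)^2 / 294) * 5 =-10338609114731013811 / 9839312300160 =-1050745.09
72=72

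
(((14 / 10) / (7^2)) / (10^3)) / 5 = 1 / 175000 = 0.00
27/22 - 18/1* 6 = -2349/22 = -106.77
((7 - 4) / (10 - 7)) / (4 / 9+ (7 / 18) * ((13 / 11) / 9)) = 1782 / 883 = 2.02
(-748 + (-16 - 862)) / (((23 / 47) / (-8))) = 611376 / 23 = 26581.57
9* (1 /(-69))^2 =1 /529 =0.00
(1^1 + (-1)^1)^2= 0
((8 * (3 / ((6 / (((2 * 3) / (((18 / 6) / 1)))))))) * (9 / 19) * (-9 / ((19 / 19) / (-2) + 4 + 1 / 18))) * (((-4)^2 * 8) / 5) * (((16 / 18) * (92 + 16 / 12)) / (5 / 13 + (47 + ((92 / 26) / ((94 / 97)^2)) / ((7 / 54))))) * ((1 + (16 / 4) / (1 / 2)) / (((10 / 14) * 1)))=-377073543168 / 112306055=-3357.55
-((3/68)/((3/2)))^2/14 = -1/16184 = -0.00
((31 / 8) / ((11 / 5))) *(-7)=-1085 / 88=-12.33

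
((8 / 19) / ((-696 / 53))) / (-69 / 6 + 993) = -106 / 3244839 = -0.00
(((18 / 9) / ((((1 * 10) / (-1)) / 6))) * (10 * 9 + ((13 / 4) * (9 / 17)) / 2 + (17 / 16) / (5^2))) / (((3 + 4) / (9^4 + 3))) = -3043098297 / 29750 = -102289.02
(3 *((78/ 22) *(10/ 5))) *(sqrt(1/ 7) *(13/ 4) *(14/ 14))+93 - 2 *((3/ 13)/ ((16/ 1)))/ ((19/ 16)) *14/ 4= 119.05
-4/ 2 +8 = 6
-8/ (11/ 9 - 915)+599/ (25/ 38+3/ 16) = 708.55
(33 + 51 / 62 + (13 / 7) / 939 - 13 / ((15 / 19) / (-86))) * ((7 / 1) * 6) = 2954477699 / 48515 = 60898.23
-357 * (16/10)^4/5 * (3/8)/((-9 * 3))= 60928/9375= 6.50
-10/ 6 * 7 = -35/ 3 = -11.67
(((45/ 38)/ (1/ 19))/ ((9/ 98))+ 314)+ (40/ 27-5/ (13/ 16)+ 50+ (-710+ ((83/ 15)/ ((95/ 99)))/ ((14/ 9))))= -238002649/ 2334150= -101.97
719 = 719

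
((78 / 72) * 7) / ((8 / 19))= 18.01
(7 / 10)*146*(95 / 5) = 9709 / 5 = 1941.80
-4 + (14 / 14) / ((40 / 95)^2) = 105 / 64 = 1.64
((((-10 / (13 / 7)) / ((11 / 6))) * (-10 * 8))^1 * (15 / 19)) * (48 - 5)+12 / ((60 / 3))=108368151 / 13585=7977.04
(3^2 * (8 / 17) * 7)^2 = 254016 / 289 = 878.95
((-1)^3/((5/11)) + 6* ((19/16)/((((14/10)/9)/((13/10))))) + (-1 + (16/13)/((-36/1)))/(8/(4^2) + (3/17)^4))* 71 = 21519869890633/5482910160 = 3924.90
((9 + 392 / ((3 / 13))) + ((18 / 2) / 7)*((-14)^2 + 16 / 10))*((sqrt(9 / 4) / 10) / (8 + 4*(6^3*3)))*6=617943 / 910000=0.68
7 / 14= 1 / 2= 0.50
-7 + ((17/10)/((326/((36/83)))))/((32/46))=-7572721/1082320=-7.00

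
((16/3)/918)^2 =64/1896129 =0.00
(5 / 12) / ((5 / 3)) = 1 / 4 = 0.25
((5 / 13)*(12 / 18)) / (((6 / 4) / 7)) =140 / 117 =1.20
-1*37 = -37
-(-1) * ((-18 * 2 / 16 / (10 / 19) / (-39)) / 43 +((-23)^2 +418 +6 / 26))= 21180137 / 22360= 947.23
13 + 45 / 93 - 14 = -16 / 31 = -0.52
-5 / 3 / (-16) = 5 / 48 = 0.10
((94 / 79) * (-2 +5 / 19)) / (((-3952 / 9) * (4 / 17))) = 0.02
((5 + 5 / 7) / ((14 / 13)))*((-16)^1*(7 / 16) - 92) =-25740 / 49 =-525.31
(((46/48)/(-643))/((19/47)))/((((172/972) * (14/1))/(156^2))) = -133180281/3677317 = -36.22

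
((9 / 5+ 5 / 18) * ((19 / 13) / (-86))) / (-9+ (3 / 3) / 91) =24871 / 6331320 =0.00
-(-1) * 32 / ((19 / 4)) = 128 / 19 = 6.74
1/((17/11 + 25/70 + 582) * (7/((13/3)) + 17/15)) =1155/1853756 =0.00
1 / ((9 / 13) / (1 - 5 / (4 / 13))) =-793 / 36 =-22.03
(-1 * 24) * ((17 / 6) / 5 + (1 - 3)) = 172 / 5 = 34.40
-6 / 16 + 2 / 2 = 5 / 8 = 0.62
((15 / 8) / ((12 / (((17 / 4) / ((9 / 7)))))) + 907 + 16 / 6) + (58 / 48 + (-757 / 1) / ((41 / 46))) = 2931899 / 47232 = 62.07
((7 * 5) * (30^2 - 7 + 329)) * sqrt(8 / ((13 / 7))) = 88769.05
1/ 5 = 0.20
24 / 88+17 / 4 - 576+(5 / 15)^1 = -75391 / 132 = -571.14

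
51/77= 0.66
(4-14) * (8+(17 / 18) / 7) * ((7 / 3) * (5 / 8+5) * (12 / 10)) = -5125 / 4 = -1281.25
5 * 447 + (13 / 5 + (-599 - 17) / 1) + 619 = 11203 / 5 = 2240.60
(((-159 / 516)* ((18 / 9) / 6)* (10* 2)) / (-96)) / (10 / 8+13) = 265 / 176472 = 0.00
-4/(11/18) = -72/11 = -6.55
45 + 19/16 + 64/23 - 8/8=17653/368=47.97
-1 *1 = -1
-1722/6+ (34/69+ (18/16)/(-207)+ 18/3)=-154843/552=-280.51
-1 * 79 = -79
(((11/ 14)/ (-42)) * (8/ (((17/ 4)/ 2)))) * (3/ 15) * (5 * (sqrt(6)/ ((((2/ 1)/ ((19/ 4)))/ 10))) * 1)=-4180 * sqrt(6)/ 2499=-4.10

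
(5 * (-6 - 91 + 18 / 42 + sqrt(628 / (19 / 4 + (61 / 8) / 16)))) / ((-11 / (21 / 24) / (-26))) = -10985 / 11 + 1820 * sqrt(210066) / 7359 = -885.28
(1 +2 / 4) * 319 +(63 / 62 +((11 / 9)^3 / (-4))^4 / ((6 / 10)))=3224792422317161675 / 6724082404539648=479.59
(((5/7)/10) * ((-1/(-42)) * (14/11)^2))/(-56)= -1/20328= -0.00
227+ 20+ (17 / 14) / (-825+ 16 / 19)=54148499 / 219226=247.00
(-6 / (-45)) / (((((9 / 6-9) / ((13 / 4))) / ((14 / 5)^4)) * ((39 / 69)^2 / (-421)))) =8555588944 / 1828125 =4679.98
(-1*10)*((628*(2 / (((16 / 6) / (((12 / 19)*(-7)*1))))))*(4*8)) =12660480 / 19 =666341.05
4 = 4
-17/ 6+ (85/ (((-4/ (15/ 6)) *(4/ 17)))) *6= -65161/ 48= -1357.52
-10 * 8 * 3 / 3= -80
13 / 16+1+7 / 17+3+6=3053 / 272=11.22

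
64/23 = 2.78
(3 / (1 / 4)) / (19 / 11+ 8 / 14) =308 / 59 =5.22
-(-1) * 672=672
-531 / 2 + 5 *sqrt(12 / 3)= -255.50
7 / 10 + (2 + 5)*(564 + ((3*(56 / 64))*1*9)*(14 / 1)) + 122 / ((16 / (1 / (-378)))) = 94710619 / 15120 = 6263.93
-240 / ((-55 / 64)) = 3072 / 11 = 279.27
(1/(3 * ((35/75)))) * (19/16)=95/112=0.85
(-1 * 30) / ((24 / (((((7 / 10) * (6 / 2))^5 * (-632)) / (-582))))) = -107547993 / 1940000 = -55.44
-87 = -87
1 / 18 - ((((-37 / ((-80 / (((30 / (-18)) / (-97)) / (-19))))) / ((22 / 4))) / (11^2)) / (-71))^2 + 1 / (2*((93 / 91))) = 295084936880048767033 / 541636167036405380544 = 0.54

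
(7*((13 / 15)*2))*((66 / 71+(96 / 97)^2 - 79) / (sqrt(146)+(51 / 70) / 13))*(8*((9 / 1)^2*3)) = 56375847952193952 / 80765914431961 - 1005921992872480320*sqrt(146) / 80765914431961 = -149793.71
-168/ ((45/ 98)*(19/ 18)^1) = -346.61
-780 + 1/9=-7019/9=-779.89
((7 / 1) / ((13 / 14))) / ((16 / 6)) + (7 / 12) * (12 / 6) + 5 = 1403 / 156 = 8.99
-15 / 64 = -0.23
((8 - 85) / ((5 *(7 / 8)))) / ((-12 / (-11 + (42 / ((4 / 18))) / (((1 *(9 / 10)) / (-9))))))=-41822 / 15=-2788.13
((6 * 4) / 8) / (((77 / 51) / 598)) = 91494 / 77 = 1188.23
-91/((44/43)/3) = -11739/44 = -266.80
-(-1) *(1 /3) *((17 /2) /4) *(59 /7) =1003 /168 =5.97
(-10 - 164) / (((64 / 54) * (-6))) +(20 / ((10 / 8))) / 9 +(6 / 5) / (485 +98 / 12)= 111845773 / 4260960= 26.25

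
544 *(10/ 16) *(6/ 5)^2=2448/ 5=489.60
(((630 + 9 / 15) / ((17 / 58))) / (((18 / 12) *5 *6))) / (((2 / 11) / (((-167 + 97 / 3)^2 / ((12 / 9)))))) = 13680316276 / 3825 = 3576553.27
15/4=3.75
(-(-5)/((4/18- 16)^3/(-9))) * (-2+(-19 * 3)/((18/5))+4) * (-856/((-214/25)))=-22690125/1431644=-15.85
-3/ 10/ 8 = -3/ 80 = -0.04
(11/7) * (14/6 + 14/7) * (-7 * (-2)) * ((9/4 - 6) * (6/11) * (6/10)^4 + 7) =240773/375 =642.06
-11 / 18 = -0.61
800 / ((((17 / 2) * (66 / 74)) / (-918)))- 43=-1066073 / 11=-96915.73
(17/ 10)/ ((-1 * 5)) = -17/ 50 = -0.34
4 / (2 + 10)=1 / 3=0.33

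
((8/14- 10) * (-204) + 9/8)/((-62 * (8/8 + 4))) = -21555/3472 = -6.21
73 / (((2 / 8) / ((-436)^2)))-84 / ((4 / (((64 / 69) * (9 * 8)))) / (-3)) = 1276781504 / 23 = 55512239.30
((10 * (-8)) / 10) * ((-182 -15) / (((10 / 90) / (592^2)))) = 4970981376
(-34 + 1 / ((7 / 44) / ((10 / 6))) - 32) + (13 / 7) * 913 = 34441 / 21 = 1640.05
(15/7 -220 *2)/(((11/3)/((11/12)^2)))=-33715/336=-100.34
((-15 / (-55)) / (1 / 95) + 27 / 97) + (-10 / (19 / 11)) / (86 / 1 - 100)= 3774971 / 141911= 26.60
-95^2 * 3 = -27075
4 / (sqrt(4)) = 2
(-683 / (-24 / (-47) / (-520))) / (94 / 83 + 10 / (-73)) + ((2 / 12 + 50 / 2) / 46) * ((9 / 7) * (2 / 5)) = 782862650263 / 1120560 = 698635.19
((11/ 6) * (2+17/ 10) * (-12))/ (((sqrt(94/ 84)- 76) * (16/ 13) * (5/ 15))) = 15873 * sqrt(1974)/ 19403600+6333327/ 2425450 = 2.65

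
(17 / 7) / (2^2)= 17 / 28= 0.61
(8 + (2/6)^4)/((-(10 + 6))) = -649/1296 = -0.50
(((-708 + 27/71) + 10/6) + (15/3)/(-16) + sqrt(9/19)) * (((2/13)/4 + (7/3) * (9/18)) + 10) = -1051838461/132912 + 23 * sqrt(19)/13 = -7906.08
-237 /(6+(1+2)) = -79 /3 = -26.33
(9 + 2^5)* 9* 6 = 2214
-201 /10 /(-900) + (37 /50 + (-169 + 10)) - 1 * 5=-489713 /3000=-163.24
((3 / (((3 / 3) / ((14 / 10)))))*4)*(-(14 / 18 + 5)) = -1456 / 15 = -97.07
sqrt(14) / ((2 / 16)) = 8 * sqrt(14) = 29.93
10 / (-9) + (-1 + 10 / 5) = -1 / 9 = -0.11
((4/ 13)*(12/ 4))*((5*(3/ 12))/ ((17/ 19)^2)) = 5415/ 3757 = 1.44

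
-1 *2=-2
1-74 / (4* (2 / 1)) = -33 / 4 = -8.25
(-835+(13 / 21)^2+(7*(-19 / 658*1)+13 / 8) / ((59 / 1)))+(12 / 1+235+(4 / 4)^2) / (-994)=-579884056247 / 694603224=-834.84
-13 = -13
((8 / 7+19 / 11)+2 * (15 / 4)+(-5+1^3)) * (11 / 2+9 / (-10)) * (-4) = -45126 / 385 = -117.21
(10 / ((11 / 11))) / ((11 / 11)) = 10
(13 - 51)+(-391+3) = -426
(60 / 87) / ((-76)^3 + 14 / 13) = -130 / 82746773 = -0.00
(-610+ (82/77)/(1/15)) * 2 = -91480/77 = -1188.05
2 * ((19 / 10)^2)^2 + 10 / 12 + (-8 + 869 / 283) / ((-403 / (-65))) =110805029 / 4245000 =26.10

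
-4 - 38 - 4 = -46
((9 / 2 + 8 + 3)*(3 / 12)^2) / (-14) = -31 / 448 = -0.07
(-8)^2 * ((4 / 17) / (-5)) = -256 / 85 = -3.01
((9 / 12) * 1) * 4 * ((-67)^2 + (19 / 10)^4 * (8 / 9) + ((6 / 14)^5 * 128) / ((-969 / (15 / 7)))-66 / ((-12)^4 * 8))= 2955309349336435487 / 218883611520000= 13501.74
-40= -40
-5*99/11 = -45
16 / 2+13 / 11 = 101 / 11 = 9.18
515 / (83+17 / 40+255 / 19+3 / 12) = 391400 / 73793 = 5.30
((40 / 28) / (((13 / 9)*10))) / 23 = 0.00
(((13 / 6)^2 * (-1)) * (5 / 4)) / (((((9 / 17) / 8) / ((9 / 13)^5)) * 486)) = -255 / 8788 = -0.03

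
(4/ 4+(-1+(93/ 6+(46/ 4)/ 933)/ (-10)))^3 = -3031626441817/ 812166237000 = -3.73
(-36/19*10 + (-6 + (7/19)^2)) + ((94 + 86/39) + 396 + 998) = 20631275/14079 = 1465.39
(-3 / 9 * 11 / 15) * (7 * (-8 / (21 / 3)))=88 / 45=1.96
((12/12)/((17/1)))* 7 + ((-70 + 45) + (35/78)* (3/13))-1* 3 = -157927/5746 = -27.48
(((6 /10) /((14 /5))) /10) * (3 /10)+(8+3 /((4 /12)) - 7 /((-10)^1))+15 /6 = 28289 /1400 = 20.21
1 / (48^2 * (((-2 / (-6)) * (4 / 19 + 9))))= 19 / 134400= 0.00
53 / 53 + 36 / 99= 15 / 11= 1.36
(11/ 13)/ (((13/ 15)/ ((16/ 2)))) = 1320/ 169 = 7.81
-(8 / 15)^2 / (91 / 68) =-4352 / 20475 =-0.21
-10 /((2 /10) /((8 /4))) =-100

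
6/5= 1.20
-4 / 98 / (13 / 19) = -38 / 637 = -0.06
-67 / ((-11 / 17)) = 1139 / 11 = 103.55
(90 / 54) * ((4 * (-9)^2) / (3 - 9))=-90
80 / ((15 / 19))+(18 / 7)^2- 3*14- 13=7783 / 147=52.95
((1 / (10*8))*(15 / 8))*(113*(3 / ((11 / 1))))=1017 / 1408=0.72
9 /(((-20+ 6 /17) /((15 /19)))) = -2295 /6346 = -0.36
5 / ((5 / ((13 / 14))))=13 / 14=0.93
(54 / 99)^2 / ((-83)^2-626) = 36 / 757823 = 0.00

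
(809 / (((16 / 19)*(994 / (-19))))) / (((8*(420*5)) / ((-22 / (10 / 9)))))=9637617 / 445312000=0.02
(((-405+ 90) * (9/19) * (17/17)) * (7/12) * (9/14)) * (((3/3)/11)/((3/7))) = -19845/1672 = -11.87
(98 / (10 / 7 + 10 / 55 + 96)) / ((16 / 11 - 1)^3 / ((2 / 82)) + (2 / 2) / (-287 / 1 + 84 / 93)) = 44538902947 / 170659663912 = 0.26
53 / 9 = 5.89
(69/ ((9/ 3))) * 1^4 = 23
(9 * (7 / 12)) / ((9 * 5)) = 7 / 60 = 0.12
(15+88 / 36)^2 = 24649 / 81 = 304.31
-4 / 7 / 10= -2 / 35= -0.06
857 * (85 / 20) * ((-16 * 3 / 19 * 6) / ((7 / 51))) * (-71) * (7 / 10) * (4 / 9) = 844069584 / 95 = 8884942.99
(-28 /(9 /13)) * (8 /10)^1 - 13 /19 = -28249 /855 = -33.04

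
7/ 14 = 1/ 2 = 0.50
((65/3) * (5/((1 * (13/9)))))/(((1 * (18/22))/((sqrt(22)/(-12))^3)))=-5.47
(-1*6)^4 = 1296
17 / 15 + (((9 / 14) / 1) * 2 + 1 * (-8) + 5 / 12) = -723 / 140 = -5.16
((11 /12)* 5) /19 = 55 /228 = 0.24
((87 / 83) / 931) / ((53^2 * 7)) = 87 / 1519418999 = 0.00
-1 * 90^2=-8100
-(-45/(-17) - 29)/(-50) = -224/425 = -0.53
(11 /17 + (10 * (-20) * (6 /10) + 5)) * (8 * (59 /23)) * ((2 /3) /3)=-203904 /391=-521.49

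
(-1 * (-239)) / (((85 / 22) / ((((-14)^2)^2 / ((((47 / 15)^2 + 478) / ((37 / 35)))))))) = 9609016032 / 1865903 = 5149.79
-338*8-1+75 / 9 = -8090 / 3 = -2696.67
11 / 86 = 0.13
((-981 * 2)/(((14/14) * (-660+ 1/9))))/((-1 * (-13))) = 0.23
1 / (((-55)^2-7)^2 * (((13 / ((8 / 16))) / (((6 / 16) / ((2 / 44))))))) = 11 / 315755232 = 0.00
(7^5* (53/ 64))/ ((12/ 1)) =890771/ 768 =1159.86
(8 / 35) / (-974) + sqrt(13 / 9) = -4 / 17045 + sqrt(13) / 3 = 1.20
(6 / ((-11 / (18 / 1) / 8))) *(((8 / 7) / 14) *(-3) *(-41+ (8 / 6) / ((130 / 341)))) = -25273728 / 35035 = -721.39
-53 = -53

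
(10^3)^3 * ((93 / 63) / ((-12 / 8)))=-62000000000 / 63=-984126984.13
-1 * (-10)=10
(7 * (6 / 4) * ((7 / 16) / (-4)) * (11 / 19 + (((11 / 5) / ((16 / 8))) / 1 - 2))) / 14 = 1281 / 48640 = 0.03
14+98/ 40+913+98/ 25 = 93337/ 100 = 933.37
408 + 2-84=326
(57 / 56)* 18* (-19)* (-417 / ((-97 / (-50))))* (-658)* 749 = -3577063957425 / 97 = -36876948014.69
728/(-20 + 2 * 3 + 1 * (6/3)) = -182/3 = -60.67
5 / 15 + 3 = 10 / 3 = 3.33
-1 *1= -1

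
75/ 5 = 15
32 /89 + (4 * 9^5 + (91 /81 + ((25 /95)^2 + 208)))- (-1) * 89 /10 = 6152565548681 /26024490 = 236414.45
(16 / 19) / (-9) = -16 / 171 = -0.09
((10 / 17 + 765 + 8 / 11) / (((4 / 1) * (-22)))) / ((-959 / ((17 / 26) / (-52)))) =-0.00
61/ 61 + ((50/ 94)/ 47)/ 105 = 46394/ 46389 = 1.00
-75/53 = -1.42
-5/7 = -0.71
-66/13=-5.08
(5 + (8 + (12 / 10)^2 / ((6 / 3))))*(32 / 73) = 10976 / 1825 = 6.01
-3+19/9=-0.89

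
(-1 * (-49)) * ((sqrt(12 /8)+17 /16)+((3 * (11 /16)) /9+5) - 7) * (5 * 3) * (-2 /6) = 4165 /24 - 245 * sqrt(6) /2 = -126.52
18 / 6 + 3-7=-1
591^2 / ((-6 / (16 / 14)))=-465708 / 7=-66529.71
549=549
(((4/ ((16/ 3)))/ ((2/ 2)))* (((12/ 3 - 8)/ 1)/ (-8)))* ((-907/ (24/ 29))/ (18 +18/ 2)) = -15.22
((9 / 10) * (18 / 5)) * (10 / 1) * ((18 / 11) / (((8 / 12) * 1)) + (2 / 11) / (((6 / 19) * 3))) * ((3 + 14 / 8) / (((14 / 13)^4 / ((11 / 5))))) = 639794961 / 960400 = 666.18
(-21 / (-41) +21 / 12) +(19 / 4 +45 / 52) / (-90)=211049 / 95940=2.20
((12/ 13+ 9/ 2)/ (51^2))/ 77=47/ 1735734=0.00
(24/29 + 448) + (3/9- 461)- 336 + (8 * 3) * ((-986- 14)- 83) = -2291566/87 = -26339.84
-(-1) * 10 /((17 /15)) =150 /17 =8.82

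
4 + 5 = 9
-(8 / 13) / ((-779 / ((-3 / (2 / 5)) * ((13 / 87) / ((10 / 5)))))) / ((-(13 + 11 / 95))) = 0.00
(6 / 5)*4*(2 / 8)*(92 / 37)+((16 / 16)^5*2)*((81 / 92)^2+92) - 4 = 144475449 / 782920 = 184.53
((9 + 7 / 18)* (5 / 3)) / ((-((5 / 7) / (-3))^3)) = 1159.34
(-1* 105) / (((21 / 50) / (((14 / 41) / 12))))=-875 / 123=-7.11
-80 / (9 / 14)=-1120 / 9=-124.44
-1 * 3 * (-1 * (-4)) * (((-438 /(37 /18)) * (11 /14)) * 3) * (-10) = -15610320 /259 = -60271.51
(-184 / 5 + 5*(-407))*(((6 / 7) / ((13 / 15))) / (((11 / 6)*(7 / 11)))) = -1118772 / 637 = -1756.31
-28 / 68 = -7 / 17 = -0.41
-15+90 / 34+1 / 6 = -12.19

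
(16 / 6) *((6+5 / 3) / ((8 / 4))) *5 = 460 / 9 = 51.11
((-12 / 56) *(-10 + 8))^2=9 / 49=0.18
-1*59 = -59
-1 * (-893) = 893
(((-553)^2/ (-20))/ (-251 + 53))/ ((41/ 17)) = 5198753/ 162360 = 32.02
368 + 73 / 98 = 36137 / 98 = 368.74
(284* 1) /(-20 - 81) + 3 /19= -5093 /1919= -2.65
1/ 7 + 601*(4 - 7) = -12620/ 7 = -1802.86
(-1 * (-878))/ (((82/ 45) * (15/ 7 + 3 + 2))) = 27657/ 410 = 67.46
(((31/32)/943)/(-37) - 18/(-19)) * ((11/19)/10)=221062897/4030608320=0.05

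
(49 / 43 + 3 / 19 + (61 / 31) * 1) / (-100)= -82697 / 2532700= -0.03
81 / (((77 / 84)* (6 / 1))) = 162 / 11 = 14.73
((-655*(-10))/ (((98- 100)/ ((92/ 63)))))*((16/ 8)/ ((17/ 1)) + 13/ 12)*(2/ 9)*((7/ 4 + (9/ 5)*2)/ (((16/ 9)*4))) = -56418425/ 58752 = -960.28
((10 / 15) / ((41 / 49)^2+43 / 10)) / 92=12005 / 8283657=0.00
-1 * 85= -85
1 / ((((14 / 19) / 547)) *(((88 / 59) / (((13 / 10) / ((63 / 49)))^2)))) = 725400221 / 1425600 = 508.84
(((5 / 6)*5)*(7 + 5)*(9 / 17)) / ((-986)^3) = -225 / 8147974676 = -0.00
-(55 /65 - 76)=977 /13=75.15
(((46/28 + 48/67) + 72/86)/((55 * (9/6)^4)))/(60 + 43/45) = 1031416/5476490019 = 0.00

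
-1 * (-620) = 620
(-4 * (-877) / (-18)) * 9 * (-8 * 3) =42096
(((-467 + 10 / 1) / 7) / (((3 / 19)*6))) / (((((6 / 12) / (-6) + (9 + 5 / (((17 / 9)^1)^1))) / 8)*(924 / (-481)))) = 284003564 / 11443509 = 24.82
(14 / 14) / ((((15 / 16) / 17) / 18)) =1632 / 5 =326.40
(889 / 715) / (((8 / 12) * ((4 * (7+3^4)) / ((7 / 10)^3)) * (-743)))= -914781 / 373996480000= -0.00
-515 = -515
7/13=0.54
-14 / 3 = -4.67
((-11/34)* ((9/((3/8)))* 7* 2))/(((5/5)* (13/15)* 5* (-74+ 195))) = -504/2431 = -0.21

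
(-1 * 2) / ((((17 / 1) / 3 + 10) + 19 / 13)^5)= -90224199 / 66504696630784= -0.00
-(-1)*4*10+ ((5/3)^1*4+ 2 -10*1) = 116/3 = 38.67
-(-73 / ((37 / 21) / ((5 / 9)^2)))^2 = -163200625 / 998001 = -163.53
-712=-712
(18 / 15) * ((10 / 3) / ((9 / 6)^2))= 16 / 9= 1.78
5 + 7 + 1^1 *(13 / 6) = 85 / 6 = 14.17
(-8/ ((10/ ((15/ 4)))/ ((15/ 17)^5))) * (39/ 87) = -29615625/ 41175853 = -0.72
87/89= 0.98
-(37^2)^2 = -1874161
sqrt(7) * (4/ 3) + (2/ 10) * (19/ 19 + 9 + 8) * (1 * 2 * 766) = 4 * sqrt(7)/ 3 + 27576/ 5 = 5518.73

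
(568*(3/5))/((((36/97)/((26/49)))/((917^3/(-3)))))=-5635667388988/45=-125237053088.62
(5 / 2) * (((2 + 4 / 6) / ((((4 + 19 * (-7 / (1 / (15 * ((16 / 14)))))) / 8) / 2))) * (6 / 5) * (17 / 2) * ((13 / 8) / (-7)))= 442 / 3983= 0.11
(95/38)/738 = 5/1476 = 0.00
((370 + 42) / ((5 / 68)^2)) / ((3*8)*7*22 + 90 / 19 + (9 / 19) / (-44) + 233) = 1592653568 / 82214875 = 19.37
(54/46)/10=27/230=0.12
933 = 933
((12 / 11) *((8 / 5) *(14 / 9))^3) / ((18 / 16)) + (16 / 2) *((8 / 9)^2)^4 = 1069451706368 / 59189241375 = 18.07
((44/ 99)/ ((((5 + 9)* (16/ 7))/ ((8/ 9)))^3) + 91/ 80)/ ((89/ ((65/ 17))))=485108/ 9926793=0.05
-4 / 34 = -2 / 17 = -0.12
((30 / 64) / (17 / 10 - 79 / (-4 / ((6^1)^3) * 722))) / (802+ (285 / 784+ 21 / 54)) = 11940075 / 155579158207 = 0.00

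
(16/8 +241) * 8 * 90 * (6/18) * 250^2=3645000000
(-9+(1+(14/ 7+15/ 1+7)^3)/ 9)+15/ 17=1527.99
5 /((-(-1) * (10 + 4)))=5 /14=0.36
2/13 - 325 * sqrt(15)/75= 2/13 - 13 * sqrt(15)/3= -16.63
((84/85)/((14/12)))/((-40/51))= -27/25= -1.08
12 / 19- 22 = -406 / 19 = -21.37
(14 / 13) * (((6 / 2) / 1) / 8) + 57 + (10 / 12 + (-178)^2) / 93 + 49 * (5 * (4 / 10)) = 7197433 / 14508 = 496.10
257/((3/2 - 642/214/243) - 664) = -41634/107327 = -0.39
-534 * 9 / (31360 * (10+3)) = -2403 / 203840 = -0.01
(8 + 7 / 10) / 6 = 29 / 20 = 1.45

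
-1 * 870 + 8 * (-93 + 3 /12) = -1612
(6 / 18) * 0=0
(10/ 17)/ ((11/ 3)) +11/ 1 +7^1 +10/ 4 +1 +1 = 8475/ 374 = 22.66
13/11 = 1.18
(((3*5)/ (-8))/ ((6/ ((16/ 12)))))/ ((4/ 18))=-15/ 8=-1.88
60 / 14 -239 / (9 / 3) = -1583 / 21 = -75.38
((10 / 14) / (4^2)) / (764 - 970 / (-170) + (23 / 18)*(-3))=255 / 4374664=0.00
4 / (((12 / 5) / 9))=15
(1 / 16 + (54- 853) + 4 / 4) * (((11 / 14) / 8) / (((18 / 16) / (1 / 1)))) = -140437 / 2016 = -69.66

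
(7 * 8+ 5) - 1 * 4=57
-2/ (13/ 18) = -36/ 13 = -2.77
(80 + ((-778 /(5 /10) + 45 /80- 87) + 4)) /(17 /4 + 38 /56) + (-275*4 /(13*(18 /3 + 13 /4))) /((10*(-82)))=-3442080505 /10885992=-316.19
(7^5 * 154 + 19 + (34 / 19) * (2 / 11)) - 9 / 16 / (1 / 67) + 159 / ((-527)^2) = 2403783441191637 / 928725776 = 2588259.64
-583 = -583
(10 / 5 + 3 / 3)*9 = 27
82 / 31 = 2.65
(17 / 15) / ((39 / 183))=1037 / 195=5.32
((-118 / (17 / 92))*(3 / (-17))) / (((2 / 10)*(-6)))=-93.91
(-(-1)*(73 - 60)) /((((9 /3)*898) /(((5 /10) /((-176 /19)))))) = -247 /948288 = -0.00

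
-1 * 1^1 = -1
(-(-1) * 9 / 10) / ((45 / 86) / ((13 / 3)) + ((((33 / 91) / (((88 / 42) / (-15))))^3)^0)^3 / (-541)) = 2721771 / 359585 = 7.57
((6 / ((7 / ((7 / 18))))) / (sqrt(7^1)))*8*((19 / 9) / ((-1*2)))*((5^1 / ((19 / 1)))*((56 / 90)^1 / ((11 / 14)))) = -0.22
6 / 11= 0.55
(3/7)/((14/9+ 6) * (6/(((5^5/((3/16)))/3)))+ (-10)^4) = 18750/437500357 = 0.00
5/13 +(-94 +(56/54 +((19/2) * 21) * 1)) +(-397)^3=-43924607587/702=-62570666.08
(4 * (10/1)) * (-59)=-2360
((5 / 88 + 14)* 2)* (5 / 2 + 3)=1237 / 8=154.62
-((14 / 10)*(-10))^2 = -196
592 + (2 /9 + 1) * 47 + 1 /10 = 58459 /90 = 649.54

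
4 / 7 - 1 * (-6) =46 / 7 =6.57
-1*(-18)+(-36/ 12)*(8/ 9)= 46/ 3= 15.33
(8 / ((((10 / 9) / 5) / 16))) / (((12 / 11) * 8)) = 66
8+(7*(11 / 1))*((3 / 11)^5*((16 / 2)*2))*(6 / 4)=157952 / 14641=10.79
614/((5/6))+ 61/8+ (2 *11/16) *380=50677/40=1266.92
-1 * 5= -5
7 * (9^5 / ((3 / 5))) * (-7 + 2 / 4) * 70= -313451775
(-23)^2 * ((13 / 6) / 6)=6877 / 36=191.03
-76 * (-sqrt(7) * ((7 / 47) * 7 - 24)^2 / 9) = 88482316 * sqrt(7) / 19881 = 11775.17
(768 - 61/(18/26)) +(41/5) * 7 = 33178/45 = 737.29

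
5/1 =5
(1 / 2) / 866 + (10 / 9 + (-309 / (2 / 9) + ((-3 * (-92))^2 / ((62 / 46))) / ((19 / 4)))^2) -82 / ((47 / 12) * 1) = 14032190141081938783 / 127083406878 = 110417170.00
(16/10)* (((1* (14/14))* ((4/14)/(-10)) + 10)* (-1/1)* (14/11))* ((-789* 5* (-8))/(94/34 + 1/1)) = -9362274/55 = -170223.16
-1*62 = -62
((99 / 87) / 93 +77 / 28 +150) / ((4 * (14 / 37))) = 20325321 / 201376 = 100.93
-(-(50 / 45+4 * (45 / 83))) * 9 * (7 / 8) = 8575 / 332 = 25.83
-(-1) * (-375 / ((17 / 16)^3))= -1536000 / 4913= -312.64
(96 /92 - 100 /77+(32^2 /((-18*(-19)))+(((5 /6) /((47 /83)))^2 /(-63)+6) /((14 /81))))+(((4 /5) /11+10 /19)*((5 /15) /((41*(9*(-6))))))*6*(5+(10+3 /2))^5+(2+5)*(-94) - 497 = -27333337749557419 /15359683656240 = -1779.55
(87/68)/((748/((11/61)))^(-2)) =22013436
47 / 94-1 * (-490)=981 / 2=490.50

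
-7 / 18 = -0.39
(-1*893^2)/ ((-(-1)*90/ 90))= -797449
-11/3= -3.67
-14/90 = -7/45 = -0.16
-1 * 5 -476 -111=-592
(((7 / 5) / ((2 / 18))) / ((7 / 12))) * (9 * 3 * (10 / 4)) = 1458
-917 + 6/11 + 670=-2711/11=-246.45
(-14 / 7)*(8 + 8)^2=-512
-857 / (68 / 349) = -4398.43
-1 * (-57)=57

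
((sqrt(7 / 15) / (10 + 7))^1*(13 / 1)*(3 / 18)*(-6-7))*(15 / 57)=-169*sqrt(105) / 5814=-0.30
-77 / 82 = -0.94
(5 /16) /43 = 5 /688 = 0.01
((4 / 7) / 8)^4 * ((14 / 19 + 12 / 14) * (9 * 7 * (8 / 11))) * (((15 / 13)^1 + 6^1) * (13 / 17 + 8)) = 13219578 / 110899789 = 0.12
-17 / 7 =-2.43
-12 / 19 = -0.63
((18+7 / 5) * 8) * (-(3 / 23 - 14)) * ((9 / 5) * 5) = 2227896 / 115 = 19373.01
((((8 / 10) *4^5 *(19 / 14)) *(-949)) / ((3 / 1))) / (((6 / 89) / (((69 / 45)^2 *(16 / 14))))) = -6954332250112 / 496125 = -14017298.56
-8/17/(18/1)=-4/153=-0.03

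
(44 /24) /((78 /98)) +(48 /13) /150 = 13619 /5850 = 2.33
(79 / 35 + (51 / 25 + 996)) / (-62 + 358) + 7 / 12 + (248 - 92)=12429103 / 77700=159.96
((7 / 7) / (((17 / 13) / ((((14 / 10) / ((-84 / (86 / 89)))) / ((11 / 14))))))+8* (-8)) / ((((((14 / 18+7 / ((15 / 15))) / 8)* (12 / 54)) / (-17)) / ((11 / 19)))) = 862984422 / 295925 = 2916.23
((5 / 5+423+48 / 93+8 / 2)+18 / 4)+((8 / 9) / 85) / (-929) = 19079759699 / 44062470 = 433.02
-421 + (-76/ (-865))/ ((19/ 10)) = -420.95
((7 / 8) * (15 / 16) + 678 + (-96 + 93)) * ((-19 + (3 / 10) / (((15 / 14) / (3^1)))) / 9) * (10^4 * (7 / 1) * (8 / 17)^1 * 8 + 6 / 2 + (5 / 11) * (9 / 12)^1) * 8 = -258054837543391 / 89760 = -2874942486.00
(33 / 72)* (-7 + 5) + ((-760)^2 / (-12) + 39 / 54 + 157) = -1727155 / 36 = -47976.53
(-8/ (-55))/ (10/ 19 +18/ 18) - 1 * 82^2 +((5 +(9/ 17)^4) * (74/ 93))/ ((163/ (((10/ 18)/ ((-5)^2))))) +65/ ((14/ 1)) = -1709696414663380123/ 254447079793830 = -6719.26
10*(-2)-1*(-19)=-1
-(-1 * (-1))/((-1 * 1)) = 1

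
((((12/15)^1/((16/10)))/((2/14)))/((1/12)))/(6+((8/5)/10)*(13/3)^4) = 42525/63197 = 0.67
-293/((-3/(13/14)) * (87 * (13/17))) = 4981/3654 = 1.36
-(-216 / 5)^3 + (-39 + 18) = 10075071 / 125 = 80600.57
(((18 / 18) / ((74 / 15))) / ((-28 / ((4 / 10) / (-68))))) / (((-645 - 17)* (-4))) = 3 / 186546304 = 0.00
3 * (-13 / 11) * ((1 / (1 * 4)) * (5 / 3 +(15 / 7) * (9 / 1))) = -130 / 7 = -18.57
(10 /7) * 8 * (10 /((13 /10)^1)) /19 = 8000 /1729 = 4.63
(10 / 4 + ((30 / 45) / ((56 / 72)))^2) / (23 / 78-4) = -12363 / 14161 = -0.87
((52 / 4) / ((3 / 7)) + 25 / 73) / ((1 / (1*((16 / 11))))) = 107488 / 2409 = 44.62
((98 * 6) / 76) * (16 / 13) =2352 / 247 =9.52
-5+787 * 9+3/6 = 14157/2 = 7078.50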